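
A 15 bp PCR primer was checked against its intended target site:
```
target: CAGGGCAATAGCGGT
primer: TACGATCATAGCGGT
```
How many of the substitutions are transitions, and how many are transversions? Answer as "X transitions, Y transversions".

Mismatches (1-based):
position 1: C→T (pyrimidine→pyrimidine, transition)
position 3: G→C (purine→pyrimidine, transversion)
position 5: G→A (purine→purine, transition)
position 6: C→T (pyrimidine→pyrimidine, transition)
position 7: A→C (purine→pyrimidine, transversion)

3 transitions, 2 transversions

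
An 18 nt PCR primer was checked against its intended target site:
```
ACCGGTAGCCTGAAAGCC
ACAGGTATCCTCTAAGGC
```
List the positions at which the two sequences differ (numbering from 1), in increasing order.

3, 8, 12, 13, 17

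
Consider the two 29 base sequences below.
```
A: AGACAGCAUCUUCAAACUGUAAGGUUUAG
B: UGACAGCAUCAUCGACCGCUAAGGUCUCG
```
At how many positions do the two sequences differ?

Comparing position by position, 8 positions differ: 1 (A/U), 11 (U/A), 14 (A/G), 16 (A/C), 18 (U/G), 19 (G/C), 26 (U/C), 28 (A/C).

8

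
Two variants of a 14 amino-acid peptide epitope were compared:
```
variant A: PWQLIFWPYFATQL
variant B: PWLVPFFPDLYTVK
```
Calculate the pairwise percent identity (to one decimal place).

35.7%

Mismatches at positions 3, 4, 5, 7, 9, 10, 11, 13, 14 (1-based): 9 of 14.
Identical positions: 5/14 = 35.71% → 35.7%.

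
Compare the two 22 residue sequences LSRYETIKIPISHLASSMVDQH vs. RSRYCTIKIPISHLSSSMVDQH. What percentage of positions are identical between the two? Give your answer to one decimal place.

86.4%

3 positions differ (1, 5, 15), so 19 of 22 match: 19/22 = 86.36%.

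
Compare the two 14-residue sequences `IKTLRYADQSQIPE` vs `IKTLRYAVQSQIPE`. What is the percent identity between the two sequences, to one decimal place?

92.9%

Mismatch at position 8 (1-based): 1 of 14.
Identical positions: 13/14 = 92.86% → 92.9%.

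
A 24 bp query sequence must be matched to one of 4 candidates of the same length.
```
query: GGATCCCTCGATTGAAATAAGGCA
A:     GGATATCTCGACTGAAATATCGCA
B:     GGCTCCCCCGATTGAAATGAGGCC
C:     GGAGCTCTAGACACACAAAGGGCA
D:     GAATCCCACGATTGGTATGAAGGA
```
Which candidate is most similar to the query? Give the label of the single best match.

B

Hamming distances to query — A: 5; B: 4; C: 9; D: 7.
Smallest is B with 4 mismatches.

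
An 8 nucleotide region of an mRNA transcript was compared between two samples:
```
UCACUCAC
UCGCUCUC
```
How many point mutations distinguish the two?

Comparing position by position, 2 positions differ: 3 (A/G), 7 (A/U).

2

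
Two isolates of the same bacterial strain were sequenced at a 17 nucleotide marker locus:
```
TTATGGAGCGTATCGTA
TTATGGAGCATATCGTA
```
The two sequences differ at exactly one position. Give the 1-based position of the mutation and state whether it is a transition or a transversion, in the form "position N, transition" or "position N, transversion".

Position 10 changes G→A. G is a purine and A is a purine, so this is a transition.

position 10, transition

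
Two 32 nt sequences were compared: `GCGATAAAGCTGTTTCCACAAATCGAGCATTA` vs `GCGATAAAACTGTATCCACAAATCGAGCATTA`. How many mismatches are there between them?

2

The sequences differ at positions 9, 14 (1-based) — 2 in total.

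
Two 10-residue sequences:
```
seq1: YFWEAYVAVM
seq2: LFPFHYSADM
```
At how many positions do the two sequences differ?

The sequences differ at positions 1, 3, 4, 5, 7, 9 (1-based) — 6 in total.

6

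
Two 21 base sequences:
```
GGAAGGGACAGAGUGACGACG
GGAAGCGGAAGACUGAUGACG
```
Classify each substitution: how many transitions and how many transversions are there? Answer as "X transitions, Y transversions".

2 transitions, 3 transversions

Mismatches (1-based):
base 6: G→C (purine→pyrimidine, transversion)
base 8: A→G (purine→purine, transition)
base 9: C→A (pyrimidine→purine, transversion)
base 13: G→C (purine→pyrimidine, transversion)
base 17: C→U (pyrimidine→pyrimidine, transition)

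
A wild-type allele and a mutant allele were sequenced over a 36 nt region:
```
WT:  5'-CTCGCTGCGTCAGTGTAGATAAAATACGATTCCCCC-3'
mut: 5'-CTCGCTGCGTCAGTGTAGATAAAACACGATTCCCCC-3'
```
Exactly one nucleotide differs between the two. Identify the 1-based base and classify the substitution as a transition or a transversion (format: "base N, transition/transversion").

The sequences differ only at base 25: T→C (pyrimidine→pyrimidine), a transition.

base 25, transition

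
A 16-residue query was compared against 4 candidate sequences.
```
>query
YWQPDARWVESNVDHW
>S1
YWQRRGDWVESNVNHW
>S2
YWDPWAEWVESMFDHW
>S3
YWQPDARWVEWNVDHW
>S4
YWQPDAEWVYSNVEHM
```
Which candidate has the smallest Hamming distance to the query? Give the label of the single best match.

Hamming distances to query — S1: 5; S2: 5; S3: 1; S4: 4.
Smallest is S3 with 1 mismatch.

S3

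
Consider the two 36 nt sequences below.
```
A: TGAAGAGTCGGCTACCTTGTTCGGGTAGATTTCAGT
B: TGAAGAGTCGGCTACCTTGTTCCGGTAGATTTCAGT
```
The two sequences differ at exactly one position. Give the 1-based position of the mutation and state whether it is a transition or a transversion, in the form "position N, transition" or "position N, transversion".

position 23, transversion

Position 23 changes G→C. G is a purine and C is a pyrimidine, so this is a transversion.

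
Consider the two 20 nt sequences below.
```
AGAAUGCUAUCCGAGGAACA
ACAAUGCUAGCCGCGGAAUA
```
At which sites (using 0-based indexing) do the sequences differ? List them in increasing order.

1, 9, 13, 18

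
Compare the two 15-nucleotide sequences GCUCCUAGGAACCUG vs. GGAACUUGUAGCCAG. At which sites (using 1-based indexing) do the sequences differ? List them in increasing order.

Differences at site 2 (C→G), site 3 (U→A), site 4 (C→A), site 7 (A→U), site 9 (G→U), site 11 (A→G), site 14 (U→A).

2, 3, 4, 7, 9, 11, 14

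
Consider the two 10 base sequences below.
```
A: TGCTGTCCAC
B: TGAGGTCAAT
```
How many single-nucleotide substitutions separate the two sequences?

Comparing position by position, 4 bases differ: 3 (C/A), 4 (T/G), 8 (C/A), 10 (C/T).

4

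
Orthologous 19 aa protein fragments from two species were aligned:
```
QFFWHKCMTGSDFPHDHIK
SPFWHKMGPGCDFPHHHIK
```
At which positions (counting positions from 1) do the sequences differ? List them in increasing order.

1, 2, 7, 8, 9, 11, 16

Scanning 1-based: 1: Q/S; 2: F/P; 7: C/M; 8: M/G; 9: T/P; 11: S/C; 16: D/H.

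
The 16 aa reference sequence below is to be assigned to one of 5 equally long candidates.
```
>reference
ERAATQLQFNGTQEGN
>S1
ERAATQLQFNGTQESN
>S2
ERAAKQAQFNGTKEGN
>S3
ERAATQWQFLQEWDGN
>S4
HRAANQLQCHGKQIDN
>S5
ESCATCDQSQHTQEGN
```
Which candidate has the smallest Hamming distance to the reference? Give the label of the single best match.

Hamming distances to reference — S1: 1; S2: 3; S3: 6; S4: 7; S5: 7.
Smallest is S1 with 1 mismatch.

S1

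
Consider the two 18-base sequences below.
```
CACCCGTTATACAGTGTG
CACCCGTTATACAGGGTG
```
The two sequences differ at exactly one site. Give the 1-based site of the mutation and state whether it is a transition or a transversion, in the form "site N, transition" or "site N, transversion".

site 15, transversion

Site 15 changes T→G. T is a pyrimidine and G is a purine, so this is a transversion.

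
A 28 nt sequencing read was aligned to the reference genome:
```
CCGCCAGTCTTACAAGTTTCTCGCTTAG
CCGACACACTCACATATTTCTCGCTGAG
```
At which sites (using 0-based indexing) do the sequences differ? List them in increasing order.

Scanning 0-based: 3: C/A; 6: G/C; 7: T/A; 10: T/C; 14: A/T; 15: G/A; 25: T/G.

3, 6, 7, 10, 14, 15, 25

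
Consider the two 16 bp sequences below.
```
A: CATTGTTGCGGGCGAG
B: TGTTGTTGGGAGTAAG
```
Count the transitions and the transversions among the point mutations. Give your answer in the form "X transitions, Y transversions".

Transitions (purine↔purine or pyrimidine↔pyrimidine): 1 C→T, 2 A→G, 11 G→A, 13 C→T, 14 G→A.
Transversions (purine↔pyrimidine): 9 C→G.

5 transitions, 1 transversion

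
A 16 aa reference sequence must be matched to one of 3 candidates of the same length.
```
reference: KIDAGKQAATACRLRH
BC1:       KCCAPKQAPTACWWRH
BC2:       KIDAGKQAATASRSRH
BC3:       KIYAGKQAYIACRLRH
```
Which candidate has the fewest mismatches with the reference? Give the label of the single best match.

BC2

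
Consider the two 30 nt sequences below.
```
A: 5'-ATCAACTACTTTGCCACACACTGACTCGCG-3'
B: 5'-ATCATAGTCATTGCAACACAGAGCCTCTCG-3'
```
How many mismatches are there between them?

10

Comparing position by position, 10 positions differ: 5 (A/T), 6 (C/A), 7 (T/G), 8 (A/T), 10 (T/A), 15 (C/A), 21 (C/G), 22 (T/A), 24 (A/C), 28 (G/T).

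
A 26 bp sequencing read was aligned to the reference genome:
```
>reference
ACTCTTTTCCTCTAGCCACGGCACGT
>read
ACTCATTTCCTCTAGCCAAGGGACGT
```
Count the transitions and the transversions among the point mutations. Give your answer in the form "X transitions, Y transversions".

0 transitions, 3 transversions

Transitions (purine↔purine or pyrimidine↔pyrimidine): none.
Transversions (purine↔pyrimidine): 5 T→A, 19 C→A, 22 C→G.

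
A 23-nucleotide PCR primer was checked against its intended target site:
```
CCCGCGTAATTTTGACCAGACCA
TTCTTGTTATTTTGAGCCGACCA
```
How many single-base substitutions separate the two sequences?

The sequences differ at bases 1, 2, 4, 5, 8, 16, 18 (1-based) — 7 in total.

7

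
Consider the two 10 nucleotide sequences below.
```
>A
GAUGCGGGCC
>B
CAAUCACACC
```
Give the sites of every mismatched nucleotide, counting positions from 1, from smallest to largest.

1, 3, 4, 6, 7, 8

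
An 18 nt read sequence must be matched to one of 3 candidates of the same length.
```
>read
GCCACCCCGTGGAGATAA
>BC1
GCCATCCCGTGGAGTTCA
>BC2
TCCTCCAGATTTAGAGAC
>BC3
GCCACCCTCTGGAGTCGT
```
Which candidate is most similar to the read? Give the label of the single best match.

BC1

Hamming distances to read — BC1: 3; BC2: 9; BC3: 6.
Smallest is BC1 with 3 mismatches.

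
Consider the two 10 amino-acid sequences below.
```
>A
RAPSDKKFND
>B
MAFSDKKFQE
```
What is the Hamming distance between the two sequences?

The sequences differ at positions 1, 3, 9, 10 (1-based) — 4 in total.

4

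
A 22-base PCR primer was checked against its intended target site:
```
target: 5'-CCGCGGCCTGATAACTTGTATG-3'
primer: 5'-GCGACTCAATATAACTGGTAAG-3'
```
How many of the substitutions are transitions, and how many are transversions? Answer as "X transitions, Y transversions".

Mismatches (1-based):
site 1: C→G (pyrimidine→purine, transversion)
site 4: C→A (pyrimidine→purine, transversion)
site 5: G→C (purine→pyrimidine, transversion)
site 6: G→T (purine→pyrimidine, transversion)
site 8: C→A (pyrimidine→purine, transversion)
site 9: T→A (pyrimidine→purine, transversion)
site 10: G→T (purine→pyrimidine, transversion)
site 17: T→G (pyrimidine→purine, transversion)
site 21: T→A (pyrimidine→purine, transversion)

0 transitions, 9 transversions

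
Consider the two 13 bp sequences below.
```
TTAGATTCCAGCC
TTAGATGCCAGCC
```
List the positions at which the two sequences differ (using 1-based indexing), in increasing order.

7

Scanning 1-based: 7: T/G.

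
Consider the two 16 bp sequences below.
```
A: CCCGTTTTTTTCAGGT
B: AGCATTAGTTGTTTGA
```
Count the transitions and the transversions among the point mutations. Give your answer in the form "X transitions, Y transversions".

Mismatches (1-based):
position 1: C→A (pyrimidine→purine, transversion)
position 2: C→G (pyrimidine→purine, transversion)
position 4: G→A (purine→purine, transition)
position 7: T→A (pyrimidine→purine, transversion)
position 8: T→G (pyrimidine→purine, transversion)
position 11: T→G (pyrimidine→purine, transversion)
position 12: C→T (pyrimidine→pyrimidine, transition)
position 13: A→T (purine→pyrimidine, transversion)
position 14: G→T (purine→pyrimidine, transversion)
position 16: T→A (pyrimidine→purine, transversion)

2 transitions, 8 transversions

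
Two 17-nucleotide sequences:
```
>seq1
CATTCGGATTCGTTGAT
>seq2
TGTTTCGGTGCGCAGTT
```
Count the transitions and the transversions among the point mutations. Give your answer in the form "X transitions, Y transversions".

Mismatches (1-based):
base 1: C→T (pyrimidine→pyrimidine, transition)
base 2: A→G (purine→purine, transition)
base 5: C→T (pyrimidine→pyrimidine, transition)
base 6: G→C (purine→pyrimidine, transversion)
base 8: A→G (purine→purine, transition)
base 10: T→G (pyrimidine→purine, transversion)
base 13: T→C (pyrimidine→pyrimidine, transition)
base 14: T→A (pyrimidine→purine, transversion)
base 16: A→T (purine→pyrimidine, transversion)

5 transitions, 4 transversions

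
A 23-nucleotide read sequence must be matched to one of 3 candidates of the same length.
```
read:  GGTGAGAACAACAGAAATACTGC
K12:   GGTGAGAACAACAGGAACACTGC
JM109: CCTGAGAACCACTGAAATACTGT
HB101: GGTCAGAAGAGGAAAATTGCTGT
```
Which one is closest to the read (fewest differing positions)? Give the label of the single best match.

K12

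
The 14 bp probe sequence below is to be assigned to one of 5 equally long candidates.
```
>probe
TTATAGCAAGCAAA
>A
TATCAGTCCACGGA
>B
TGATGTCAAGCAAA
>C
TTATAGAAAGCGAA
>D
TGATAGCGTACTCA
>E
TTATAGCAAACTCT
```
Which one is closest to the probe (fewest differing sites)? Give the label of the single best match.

A differs at 9 sites; B differs at 3 sites; C differs at 2 sites; D differs at 6 sites; E differs at 4 sites. The closest is C.

C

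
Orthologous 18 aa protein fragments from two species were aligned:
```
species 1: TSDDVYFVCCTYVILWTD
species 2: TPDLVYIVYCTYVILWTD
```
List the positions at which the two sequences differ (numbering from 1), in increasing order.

Differences at position 2 (S→P), position 4 (D→L), position 7 (F→I), position 9 (C→Y).

2, 4, 7, 9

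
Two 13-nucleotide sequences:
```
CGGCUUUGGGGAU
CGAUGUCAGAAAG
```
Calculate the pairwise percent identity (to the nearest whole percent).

38%

8 positions differ (3, 4, 5, 7, 8, 10, 11, 13), so 5 of 13 match: 5/13 = 38.46%.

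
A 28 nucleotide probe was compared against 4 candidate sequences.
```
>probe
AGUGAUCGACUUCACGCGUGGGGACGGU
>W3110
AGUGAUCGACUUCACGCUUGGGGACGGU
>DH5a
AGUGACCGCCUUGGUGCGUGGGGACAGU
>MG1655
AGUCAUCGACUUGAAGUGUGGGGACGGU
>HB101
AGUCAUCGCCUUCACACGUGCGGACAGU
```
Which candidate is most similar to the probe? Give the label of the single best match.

W3110

Hamming distances to probe — W3110: 1; DH5a: 6; MG1655: 4; HB101: 5.
Smallest is W3110 with 1 mismatch.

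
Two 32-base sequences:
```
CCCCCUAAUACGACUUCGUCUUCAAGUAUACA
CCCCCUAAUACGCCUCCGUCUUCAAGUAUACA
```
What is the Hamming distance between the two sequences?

2

Mismatches (1-based): position 13: A→C; position 16: U→C.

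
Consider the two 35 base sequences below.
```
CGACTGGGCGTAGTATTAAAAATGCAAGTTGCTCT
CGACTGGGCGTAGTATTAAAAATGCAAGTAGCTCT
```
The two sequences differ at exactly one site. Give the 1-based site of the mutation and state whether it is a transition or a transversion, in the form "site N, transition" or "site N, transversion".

The sequences differ only at site 30: T→A (pyrimidine→purine), a transversion.

site 30, transversion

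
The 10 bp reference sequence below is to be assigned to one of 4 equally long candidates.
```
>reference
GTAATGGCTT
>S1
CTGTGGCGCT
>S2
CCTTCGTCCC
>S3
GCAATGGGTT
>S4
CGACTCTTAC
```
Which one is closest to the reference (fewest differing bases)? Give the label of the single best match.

S1 differs at 7 bases; S2 differs at 8 bases; S3 differs at 2 bases; S4 differs at 8 bases. The closest is S3.

S3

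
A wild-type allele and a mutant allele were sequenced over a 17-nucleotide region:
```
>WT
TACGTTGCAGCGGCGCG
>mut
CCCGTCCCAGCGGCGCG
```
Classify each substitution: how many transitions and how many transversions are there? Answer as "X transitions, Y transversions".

Mismatches (1-based):
position 1: T→C (pyrimidine→pyrimidine, transition)
position 2: A→C (purine→pyrimidine, transversion)
position 6: T→C (pyrimidine→pyrimidine, transition)
position 7: G→C (purine→pyrimidine, transversion)

2 transitions, 2 transversions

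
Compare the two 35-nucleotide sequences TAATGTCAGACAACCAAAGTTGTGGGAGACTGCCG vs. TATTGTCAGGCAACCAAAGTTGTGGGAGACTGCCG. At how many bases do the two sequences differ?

2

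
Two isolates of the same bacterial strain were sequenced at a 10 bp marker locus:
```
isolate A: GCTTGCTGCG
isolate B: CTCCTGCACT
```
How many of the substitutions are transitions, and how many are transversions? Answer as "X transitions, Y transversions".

5 transitions, 4 transversions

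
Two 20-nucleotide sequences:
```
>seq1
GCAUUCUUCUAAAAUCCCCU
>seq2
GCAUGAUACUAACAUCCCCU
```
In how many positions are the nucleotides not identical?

4

Mismatches (1-based): position 5: U→G; position 6: C→A; position 8: U→A; position 13: A→C.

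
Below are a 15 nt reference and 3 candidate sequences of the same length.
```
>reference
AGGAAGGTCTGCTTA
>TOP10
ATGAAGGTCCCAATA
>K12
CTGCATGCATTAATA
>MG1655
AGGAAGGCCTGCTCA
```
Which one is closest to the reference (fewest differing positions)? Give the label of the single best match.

Hamming distances to reference — TOP10: 5; K12: 9; MG1655: 2.
Smallest is MG1655 with 2 mismatches.

MG1655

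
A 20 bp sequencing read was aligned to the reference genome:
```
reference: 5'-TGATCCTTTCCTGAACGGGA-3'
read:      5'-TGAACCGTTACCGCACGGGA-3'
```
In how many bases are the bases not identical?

5

Mismatches (1-based): base 4: T→A; base 7: T→G; base 10: C→A; base 12: T→C; base 14: A→C.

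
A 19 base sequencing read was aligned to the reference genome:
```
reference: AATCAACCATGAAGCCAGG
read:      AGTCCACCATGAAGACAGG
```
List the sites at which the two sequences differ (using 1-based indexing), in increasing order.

2, 5, 15

Differences at site 2 (A→G), site 5 (A→C), site 15 (C→A).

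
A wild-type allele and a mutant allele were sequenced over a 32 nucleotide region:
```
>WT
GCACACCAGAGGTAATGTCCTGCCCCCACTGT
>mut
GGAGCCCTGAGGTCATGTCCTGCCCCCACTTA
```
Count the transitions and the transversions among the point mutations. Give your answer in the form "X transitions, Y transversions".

Mismatches (1-based):
base 2: C→G (pyrimidine→purine, transversion)
base 4: C→G (pyrimidine→purine, transversion)
base 5: A→C (purine→pyrimidine, transversion)
base 8: A→T (purine→pyrimidine, transversion)
base 14: A→C (purine→pyrimidine, transversion)
base 31: G→T (purine→pyrimidine, transversion)
base 32: T→A (pyrimidine→purine, transversion)

0 transitions, 7 transversions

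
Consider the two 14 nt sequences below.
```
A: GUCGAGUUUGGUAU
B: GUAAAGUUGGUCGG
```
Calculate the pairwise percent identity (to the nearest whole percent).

50%

7 positions differ (3, 4, 9, 11, 12, 13, 14), so 7 of 14 match: 7/14 = 50%.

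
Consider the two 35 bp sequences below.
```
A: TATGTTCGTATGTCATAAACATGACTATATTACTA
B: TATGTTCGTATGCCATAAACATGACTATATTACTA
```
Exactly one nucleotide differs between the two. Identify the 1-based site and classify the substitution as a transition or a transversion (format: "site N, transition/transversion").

site 13, transition

Site 13 changes T→C. T is a pyrimidine and C is a pyrimidine, so this is a transition.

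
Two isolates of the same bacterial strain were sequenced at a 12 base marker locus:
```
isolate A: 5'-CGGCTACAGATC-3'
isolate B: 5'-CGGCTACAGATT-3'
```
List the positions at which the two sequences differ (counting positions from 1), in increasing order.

Differences at position 12 (C→T).

12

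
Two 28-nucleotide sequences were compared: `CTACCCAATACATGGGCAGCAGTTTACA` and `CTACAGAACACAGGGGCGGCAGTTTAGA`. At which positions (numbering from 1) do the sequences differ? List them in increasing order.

Scanning 1-based: 5: C/A; 6: C/G; 9: T/C; 13: T/G; 18: A/G; 27: C/G.

5, 6, 9, 13, 18, 27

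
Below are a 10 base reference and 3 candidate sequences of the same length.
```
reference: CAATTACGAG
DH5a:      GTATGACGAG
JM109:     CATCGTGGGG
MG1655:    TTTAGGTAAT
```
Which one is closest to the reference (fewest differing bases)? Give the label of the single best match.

DH5a

Hamming distances to reference — DH5a: 3; JM109: 6; MG1655: 9.
Smallest is DH5a with 3 mismatches.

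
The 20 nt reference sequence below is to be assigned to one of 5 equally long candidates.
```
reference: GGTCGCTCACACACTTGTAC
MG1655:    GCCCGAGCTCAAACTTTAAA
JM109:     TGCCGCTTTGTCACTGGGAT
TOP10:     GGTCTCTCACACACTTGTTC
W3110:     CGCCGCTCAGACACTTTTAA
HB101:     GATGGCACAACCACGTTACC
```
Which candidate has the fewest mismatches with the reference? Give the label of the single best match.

TOP10

MG1655 differs at 9 positions; JM109 differs at 9 positions; TOP10 differs at 2 positions; W3110 differs at 5 positions; HB101 differs at 9 positions. The closest is TOP10.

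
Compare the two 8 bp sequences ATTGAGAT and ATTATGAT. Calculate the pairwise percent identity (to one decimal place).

75.0%

2 positions differ (4, 5), so 6 of 8 match: 6/8 = 75%.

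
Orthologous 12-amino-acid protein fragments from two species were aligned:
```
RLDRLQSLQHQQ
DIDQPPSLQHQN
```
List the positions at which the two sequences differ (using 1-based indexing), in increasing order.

Scanning 1-based: 1: R/D; 2: L/I; 4: R/Q; 5: L/P; 6: Q/P; 12: Q/N.

1, 2, 4, 5, 6, 12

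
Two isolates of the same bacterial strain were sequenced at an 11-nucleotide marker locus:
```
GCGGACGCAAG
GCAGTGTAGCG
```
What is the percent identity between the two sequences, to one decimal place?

36.4%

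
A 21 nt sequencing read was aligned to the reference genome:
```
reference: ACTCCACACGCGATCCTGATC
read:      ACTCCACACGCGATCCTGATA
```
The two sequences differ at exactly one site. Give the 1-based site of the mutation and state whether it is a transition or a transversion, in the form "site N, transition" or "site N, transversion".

site 21, transversion

The sequences differ only at site 21: C→A (pyrimidine→purine), a transversion.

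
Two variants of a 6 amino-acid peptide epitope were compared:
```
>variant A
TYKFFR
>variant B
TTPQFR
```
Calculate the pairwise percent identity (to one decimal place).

3 positions differ (2, 3, 4), so 3 of 6 match: 3/6 = 50%.

50.0%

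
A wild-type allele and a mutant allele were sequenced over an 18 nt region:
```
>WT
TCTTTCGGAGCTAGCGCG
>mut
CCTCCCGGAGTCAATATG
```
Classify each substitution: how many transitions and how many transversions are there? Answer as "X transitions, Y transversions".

Transitions (purine↔purine or pyrimidine↔pyrimidine): 1 T→C, 4 T→C, 5 T→C, 11 C→T, 12 T→C, 14 G→A, 15 C→T, 16 G→A, 17 C→T.
Transversions (purine↔pyrimidine): none.

9 transitions, 0 transversions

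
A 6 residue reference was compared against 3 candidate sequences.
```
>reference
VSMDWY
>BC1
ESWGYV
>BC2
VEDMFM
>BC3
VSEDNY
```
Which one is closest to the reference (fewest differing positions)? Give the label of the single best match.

BC3

BC1 differs at 5 positions; BC2 differs at 5 positions; BC3 differs at 2 positions. The closest is BC3.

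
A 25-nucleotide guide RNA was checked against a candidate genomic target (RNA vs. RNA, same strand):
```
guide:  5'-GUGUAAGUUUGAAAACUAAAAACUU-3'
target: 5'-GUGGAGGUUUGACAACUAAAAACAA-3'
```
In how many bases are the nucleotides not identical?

Mismatches (1-based): base 4: U→G; base 6: A→G; base 13: A→C; base 24: U→A; base 25: U→A.

5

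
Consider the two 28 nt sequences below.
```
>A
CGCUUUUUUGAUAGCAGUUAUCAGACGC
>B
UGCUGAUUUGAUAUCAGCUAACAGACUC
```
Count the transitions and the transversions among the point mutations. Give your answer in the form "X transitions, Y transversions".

Mismatches (1-based):
base 1: C→U (pyrimidine→pyrimidine, transition)
base 5: U→G (pyrimidine→purine, transversion)
base 6: U→A (pyrimidine→purine, transversion)
base 14: G→U (purine→pyrimidine, transversion)
base 18: U→C (pyrimidine→pyrimidine, transition)
base 21: U→A (pyrimidine→purine, transversion)
base 27: G→U (purine→pyrimidine, transversion)

2 transitions, 5 transversions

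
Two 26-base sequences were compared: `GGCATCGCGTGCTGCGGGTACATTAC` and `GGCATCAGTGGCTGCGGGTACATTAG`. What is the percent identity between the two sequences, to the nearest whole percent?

81%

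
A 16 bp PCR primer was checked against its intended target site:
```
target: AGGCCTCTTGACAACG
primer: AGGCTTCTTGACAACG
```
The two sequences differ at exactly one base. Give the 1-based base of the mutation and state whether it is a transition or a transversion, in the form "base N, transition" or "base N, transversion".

Base 5 changes C→T. C is a pyrimidine and T is a pyrimidine, so this is a transition.

base 5, transition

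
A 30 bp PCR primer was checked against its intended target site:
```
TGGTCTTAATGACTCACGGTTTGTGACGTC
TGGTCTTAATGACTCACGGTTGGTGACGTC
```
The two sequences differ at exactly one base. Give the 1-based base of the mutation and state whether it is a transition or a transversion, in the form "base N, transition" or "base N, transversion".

base 22, transversion

Base 22 changes T→G. T is a pyrimidine and G is a purine, so this is a transversion.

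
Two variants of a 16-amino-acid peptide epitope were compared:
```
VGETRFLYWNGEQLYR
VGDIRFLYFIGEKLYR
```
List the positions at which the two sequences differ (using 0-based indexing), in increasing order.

2, 3, 8, 9, 12

Scanning 0-based: 2: E/D; 3: T/I; 8: W/F; 9: N/I; 12: Q/K.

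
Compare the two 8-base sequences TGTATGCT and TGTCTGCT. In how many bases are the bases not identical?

1

Mismatches (1-based): base 4: A→C.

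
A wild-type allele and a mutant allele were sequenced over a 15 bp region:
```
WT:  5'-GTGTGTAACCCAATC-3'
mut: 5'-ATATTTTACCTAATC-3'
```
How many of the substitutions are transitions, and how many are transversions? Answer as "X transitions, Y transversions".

Transitions (purine↔purine or pyrimidine↔pyrimidine): 1 G→A, 3 G→A, 11 C→T.
Transversions (purine↔pyrimidine): 5 G→T, 7 A→T.

3 transitions, 2 transversions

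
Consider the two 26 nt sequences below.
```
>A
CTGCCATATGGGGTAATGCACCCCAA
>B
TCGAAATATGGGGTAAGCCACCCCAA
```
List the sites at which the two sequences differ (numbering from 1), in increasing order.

Scanning 1-based: 1: C/T; 2: T/C; 4: C/A; 5: C/A; 17: T/G; 18: G/C.

1, 2, 4, 5, 17, 18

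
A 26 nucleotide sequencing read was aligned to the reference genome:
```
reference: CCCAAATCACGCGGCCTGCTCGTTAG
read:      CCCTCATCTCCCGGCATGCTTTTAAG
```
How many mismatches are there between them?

Comparing position by position, 8 bases differ: 4 (A/T), 5 (A/C), 9 (A/T), 11 (G/C), 16 (C/A), 21 (C/T), 22 (G/T), 24 (T/A).

8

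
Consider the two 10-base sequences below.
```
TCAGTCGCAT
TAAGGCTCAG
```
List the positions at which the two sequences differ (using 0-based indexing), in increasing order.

1, 4, 6, 9

Scanning 0-based: 1: C/A; 4: T/G; 6: G/T; 9: T/G.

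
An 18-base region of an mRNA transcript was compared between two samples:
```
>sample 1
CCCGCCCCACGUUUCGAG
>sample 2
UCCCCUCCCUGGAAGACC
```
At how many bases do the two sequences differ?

Comparing position by position, 12 bases differ: 1 (C/U), 4 (G/C), 6 (C/U), 9 (A/C), 10 (C/U), 12 (U/G), 13 (U/A), 14 (U/A), 15 (C/G), 16 (G/A), 17 (A/C), 18 (G/C).

12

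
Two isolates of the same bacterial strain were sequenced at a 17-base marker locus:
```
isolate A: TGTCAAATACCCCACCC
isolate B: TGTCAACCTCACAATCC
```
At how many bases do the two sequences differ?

Mismatches (1-based): base 7: A→C; base 8: T→C; base 9: A→T; base 11: C→A; base 13: C→A; base 15: C→T.

6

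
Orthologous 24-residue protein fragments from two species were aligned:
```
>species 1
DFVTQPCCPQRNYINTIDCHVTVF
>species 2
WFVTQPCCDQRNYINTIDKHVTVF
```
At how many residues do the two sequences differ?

Comparing position by position, 3 residues differ: 1 (D/W), 9 (P/D), 19 (C/K).

3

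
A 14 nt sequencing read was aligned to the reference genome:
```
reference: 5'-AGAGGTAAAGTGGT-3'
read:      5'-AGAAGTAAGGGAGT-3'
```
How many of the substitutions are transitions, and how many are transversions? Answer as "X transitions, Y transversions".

3 transitions, 1 transversion

Transitions (purine↔purine or pyrimidine↔pyrimidine): 4 G→A, 9 A→G, 12 G→A.
Transversions (purine↔pyrimidine): 11 T→G.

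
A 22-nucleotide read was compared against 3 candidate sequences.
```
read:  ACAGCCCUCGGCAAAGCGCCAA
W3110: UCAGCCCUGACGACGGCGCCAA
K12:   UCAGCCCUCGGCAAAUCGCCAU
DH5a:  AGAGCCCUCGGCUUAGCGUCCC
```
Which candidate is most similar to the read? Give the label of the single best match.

K12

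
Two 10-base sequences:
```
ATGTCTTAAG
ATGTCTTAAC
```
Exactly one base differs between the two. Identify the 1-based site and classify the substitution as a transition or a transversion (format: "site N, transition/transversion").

site 10, transversion

Site 10 changes G→C. G is a purine and C is a pyrimidine, so this is a transversion.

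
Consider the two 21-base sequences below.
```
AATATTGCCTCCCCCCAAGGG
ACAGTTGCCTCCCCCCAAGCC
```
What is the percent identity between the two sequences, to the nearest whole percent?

5 positions differ (2, 3, 4, 20, 21), so 16 of 21 match: 16/21 = 76.19%.

76%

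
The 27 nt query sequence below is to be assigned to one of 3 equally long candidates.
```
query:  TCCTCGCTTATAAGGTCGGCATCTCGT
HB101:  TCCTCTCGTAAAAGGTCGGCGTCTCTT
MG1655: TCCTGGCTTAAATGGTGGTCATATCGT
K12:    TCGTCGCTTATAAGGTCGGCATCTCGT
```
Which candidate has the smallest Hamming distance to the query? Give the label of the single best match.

K12

HB101 differs at 5 bases; MG1655 differs at 6 bases; K12 differs at 1 base. The closest is K12.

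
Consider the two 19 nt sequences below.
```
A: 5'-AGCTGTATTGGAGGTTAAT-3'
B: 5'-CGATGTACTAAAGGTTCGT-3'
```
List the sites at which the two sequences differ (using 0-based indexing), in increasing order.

Differences at site 0 (A→C), site 2 (C→A), site 7 (T→C), site 9 (G→A), site 10 (G→A), site 16 (A→C), site 17 (A→G).

0, 2, 7, 9, 10, 16, 17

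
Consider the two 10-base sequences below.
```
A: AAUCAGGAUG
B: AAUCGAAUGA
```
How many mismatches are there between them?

Mismatches (1-based): base 5: A→G; base 6: G→A; base 7: G→A; base 8: A→U; base 9: U→G; base 10: G→A.

6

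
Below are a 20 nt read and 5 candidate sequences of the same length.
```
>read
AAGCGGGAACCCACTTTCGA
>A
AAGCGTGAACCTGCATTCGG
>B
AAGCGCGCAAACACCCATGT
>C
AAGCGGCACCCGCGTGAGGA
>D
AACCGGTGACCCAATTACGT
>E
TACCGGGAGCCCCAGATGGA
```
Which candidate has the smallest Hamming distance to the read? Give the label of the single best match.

A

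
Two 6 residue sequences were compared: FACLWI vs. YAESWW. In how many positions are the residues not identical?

4

Mismatches (1-based): position 1: F→Y; position 3: C→E; position 4: L→S; position 6: I→W.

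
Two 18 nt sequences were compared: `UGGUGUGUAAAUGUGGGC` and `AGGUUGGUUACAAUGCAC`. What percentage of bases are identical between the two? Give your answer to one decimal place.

9 positions differ (1, 5, 6, 9, 11, 12, 13, 16, 17), so 9 of 18 match: 9/18 = 50%.

50.0%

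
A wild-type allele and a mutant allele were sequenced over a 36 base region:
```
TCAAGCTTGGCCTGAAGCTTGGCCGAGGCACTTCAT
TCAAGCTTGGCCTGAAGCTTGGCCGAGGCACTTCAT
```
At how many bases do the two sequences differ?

The two sequences are identical at every position.

0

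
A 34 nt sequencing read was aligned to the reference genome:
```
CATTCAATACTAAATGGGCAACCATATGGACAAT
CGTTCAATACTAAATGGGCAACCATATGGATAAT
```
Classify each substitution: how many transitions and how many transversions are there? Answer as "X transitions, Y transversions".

2 transitions, 0 transversions

Mismatches (1-based):
base 2: A→G (purine→purine, transition)
base 31: C→T (pyrimidine→pyrimidine, transition)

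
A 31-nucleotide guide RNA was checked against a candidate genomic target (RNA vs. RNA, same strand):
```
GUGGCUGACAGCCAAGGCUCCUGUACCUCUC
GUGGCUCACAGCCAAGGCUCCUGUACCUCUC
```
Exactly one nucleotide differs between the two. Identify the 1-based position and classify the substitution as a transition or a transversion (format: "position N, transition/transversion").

position 7, transversion

The sequences differ only at position 7: G→C (purine→pyrimidine), a transversion.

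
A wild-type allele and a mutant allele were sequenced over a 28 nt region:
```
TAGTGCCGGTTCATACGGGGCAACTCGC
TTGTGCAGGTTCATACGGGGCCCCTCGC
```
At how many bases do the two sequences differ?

Mismatches (1-based): base 2: A→T; base 7: C→A; base 22: A→C; base 23: A→C.

4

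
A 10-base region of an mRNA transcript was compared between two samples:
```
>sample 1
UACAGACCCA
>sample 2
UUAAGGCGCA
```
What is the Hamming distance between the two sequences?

4

Comparing position by position, 4 positions differ: 2 (A/U), 3 (C/A), 6 (A/G), 8 (C/G).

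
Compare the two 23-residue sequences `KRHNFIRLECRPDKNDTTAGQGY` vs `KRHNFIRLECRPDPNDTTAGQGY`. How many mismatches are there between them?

1

The sequences differ at positions 14 (1-based) — 1 in total.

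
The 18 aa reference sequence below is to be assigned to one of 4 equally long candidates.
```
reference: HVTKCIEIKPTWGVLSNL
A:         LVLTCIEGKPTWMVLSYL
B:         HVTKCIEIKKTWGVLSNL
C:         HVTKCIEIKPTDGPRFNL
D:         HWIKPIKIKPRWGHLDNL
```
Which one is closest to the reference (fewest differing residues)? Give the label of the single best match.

B

Hamming distances to reference — A: 6; B: 1; C: 4; D: 7.
Smallest is B with 1 mismatch.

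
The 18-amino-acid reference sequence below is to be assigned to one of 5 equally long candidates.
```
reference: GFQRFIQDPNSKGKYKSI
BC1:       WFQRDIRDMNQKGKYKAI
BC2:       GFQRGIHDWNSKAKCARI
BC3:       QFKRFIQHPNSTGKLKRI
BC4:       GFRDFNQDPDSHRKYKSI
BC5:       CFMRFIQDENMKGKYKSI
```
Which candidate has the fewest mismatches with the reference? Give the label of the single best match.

BC5

BC1 differs at 6 residues; BC2 differs at 7 residues; BC3 differs at 6 residues; BC4 differs at 6 residues; BC5 differs at 4 residues. The closest is BC5.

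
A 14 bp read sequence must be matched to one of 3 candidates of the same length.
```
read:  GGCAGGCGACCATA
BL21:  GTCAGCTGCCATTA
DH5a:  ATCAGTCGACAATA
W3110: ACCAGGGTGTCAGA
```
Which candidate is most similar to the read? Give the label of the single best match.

DH5a

Hamming distances to read — BL21: 6; DH5a: 4; W3110: 7.
Smallest is DH5a with 4 mismatches.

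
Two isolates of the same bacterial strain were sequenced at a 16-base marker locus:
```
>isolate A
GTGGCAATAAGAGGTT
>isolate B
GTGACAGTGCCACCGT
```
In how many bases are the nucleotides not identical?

8

Comparing position by position, 8 bases differ: 4 (G/A), 7 (A/G), 9 (A/G), 10 (A/C), 11 (G/C), 13 (G/C), 14 (G/C), 15 (T/G).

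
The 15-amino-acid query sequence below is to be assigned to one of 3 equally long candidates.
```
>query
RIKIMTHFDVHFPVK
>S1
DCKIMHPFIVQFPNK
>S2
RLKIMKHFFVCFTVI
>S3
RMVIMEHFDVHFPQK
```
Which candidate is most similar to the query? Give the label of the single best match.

S3

S1 differs at 7 residues; S2 differs at 6 residues; S3 differs at 4 residues. The closest is S3.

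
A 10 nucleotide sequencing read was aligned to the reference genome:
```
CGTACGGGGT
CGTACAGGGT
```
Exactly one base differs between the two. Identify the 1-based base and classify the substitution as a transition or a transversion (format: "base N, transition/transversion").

Base 6 changes G→A. G is a purine and A is a purine, so this is a transition.

base 6, transition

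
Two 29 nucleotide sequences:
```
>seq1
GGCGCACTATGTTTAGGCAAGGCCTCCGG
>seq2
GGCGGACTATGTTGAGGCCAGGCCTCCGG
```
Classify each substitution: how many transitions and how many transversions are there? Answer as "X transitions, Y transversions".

0 transitions, 3 transversions

Mismatches (1-based):
base 5: C→G (pyrimidine→purine, transversion)
base 14: T→G (pyrimidine→purine, transversion)
base 19: A→C (purine→pyrimidine, transversion)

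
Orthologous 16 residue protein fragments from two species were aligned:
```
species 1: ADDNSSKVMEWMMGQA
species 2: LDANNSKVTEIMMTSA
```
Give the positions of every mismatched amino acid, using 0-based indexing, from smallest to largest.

0, 2, 4, 8, 10, 13, 14

Differences at position 0 (A→L), position 2 (D→A), position 4 (S→N), position 8 (M→T), position 10 (W→I), position 13 (G→T), position 14 (Q→S).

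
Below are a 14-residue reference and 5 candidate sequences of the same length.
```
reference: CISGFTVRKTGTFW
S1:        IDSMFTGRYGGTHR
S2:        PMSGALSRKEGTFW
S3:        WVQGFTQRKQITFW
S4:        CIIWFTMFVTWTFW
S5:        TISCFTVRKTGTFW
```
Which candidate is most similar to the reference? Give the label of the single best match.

S5

S1 differs at 8 residues; S2 differs at 6 residues; S3 differs at 6 residues; S4 differs at 6 residues; S5 differs at 2 residues. The closest is S5.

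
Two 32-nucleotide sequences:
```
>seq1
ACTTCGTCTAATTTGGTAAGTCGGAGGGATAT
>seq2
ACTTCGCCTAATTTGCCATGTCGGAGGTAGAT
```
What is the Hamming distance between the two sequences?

6

The sequences differ at positions 7, 16, 17, 19, 28, 30 (1-based) — 6 in total.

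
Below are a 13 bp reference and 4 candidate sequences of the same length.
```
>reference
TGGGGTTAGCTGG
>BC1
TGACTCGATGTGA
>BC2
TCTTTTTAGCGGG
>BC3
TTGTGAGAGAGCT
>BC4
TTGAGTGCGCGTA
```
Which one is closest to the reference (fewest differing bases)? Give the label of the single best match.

BC1 differs at 8 bases; BC2 differs at 5 bases; BC3 differs at 8 bases; BC4 differs at 7 bases. The closest is BC2.

BC2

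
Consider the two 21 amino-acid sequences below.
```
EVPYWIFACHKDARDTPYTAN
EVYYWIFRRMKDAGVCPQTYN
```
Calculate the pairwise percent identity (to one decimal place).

57.1%

9 positions differ (3, 8, 9, 10, 14, 15, 16, 18, 20), so 12 of 21 match: 12/21 = 57.14%.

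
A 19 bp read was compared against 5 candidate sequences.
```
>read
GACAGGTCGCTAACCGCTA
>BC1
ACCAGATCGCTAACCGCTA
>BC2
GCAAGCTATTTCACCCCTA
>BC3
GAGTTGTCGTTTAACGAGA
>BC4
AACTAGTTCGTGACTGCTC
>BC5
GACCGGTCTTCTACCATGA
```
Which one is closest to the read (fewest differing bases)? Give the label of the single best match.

BC1

Hamming distances to read — BC1: 3; BC2: 8; BC3: 8; BC4: 9; BC5: 8.
Smallest is BC1 with 3 mismatches.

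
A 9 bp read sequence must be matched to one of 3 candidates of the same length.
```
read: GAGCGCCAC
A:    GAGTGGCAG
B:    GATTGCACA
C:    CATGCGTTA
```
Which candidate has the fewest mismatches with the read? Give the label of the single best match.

Hamming distances to read — A: 3; B: 5; C: 8.
Smallest is A with 3 mismatches.

A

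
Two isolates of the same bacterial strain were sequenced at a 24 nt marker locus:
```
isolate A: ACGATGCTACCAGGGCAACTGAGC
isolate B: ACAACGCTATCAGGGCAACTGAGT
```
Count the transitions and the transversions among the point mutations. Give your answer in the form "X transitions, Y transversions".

4 transitions, 0 transversions

Transitions (purine↔purine or pyrimidine↔pyrimidine): 3 G→A, 5 T→C, 10 C→T, 24 C→T.
Transversions (purine↔pyrimidine): none.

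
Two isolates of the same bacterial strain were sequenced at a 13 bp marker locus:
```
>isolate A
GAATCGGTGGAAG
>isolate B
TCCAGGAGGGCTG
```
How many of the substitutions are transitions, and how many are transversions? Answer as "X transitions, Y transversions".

1 transition, 8 transversions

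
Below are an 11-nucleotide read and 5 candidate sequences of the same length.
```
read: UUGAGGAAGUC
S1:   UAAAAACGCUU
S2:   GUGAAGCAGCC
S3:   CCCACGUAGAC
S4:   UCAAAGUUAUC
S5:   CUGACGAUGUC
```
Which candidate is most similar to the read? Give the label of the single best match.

S5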